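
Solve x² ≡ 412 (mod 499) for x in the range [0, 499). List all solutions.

Since 499 ≡ 3 (mod 4), a square root of 412 is 412^((499+1)/4) = 412^125 mod 499.
Repeated squaring: 412^2≡84, 412^4≡70, 412^8≡409, 412^16≡116, 412^32≡482, 412^64≡289 (mod 499).
412^125 = 412^(64+32+16+8+4+1) ≡ 80 (mod 499).
Check: 80² = 6400 ≡ 412 (mod 499). The two roots are 80 and 419.

80, 419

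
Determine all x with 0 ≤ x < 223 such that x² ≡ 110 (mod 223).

35, 188

Since 223 ≡ 3 (mod 4), a square root of 110 is 110^((223+1)/4) = 110^56 mod 223.
Repeated squaring: 110^2≡58, 110^4≡19, 110^8≡138, 110^16≡89, 110^32≡116 (mod 223).
110^56 = 110^(32+16+8) ≡ 188 (mod 223).
Check: 188² = 35344 ≡ 110 (mod 223). The two roots are 35 and 188.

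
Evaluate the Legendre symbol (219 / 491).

Euler's criterion: (219/491) ≡ 219^245 (mod 491).
219^2 ≡ 334 (mod 491)
219^4 ≡ 99 (mod 491)
219^8 ≡ 472 (mod 491)
219^16 ≡ 361 (mod 491)
219^32 ≡ 206 (mod 491)
219^64 ≡ 210 (mod 491)
219^128 ≡ 401 (mod 491)
219^245 = 219^(128+64+32+16+4+1) ≡ 490 (mod 491).
Result is 490 ≡ −1, so (219/491) = −1.

-1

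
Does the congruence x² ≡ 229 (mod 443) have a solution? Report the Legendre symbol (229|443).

1

Reciprocity: 229 ≡ 1 and 443 ≡ 3 (mod 4), so (229/443) = +(443/229).
Reduce top mod 229: now compute (214/229).
Pull out 2: since 229 ≡ 5 (mod 8), (2/229) = -1.
Reciprocity: 107 ≡ 3 and 229 ≡ 1 (mod 4), so (107/229) = +(229/107).
Reduce top mod 107: now compute (15/107).
Reciprocity: 15 ≡ 3 and 107 ≡ 3 (mod 4), so (15/107) = −(107/15).
Reduce top mod 15: now compute (2/15).
Pull out 2: since 15 ≡ 7 (mod 8), (2/15) = +1.
Reached (1/15) = 1. Collecting the sign flips along the way, the symbol is +1.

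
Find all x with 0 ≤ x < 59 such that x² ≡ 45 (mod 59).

24, 35

Since 59 ≡ 3 (mod 4), a square root of 45 is 45^((59+1)/4) = 45^15 mod 59.
Repeated squaring: 45^2≡19, 45^4≡7, 45^8≡49 (mod 59).
45^15 = 45^(8+4+2+1) ≡ 35 (mod 59).
Check: 35² = 1225 ≡ 45 (mod 59). The two roots are 24 and 35.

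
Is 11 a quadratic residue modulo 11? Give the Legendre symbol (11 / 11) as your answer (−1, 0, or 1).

First reduce: 11 ≡ 0 (mod 11).
Top reduces to 0: gcd > 1, so the symbol is 0.

0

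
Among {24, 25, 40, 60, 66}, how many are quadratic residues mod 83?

(24/83) = -1 → non-residue.
(25/83) = +1 → QR.
(40/83) = +1 → QR.
(60/83) = -1 → non-residue.
(66/83) = -1 → non-residue.
Total quadratic residues among the 5: 2.

2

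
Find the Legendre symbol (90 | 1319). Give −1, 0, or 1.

1

Pull out 2: since 1319 ≡ 7 (mod 8), (2/1319) = +1.
Reciprocity: 45 ≡ 1 and 1319 ≡ 3 (mod 4), so (45/1319) = +(1319/45).
Reduce top mod 45: now compute (14/45).
Pull out 2: since 45 ≡ 5 (mod 8), (2/45) = -1.
Reciprocity: 7 ≡ 3 and 45 ≡ 1 (mod 4), so (7/45) = +(45/7).
Reduce top mod 7: now compute (3/7).
Reciprocity: 3 ≡ 3 and 7 ≡ 3 (mod 4), so (3/7) = −(7/3).
Reduce top mod 3: now compute (1/3).
Reached (1/3) = 1. Collecting the sign flips along the way, the symbol is +1.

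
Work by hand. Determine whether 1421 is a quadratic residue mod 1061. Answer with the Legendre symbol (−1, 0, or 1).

Euler's criterion: (1421/1061) ≡ 360^530 (mod 1061).
360^2 ≡ 158 (mod 1061)
360^4 ≡ 561 (mod 1061)
360^8 ≡ 665 (mod 1061)
360^16 ≡ 849 (mod 1061)
360^32 ≡ 382 (mod 1061)
360^64 ≡ 567 (mod 1061)
360^128 ≡ 6 (mod 1061)
360^256 ≡ 36 (mod 1061)
360^512 ≡ 235 (mod 1061)
360^530 = 360^(512+16+2) ≡ 1060 (mod 1061).
Result is 1060 ≡ −1, so (1421/1061) = −1.

-1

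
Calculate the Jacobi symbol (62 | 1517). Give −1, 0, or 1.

Pull out 2: since 1517 ≡ 5 (mod 8), (2/1517) = -1.
Reciprocity: 31 ≡ 3 and 1517 ≡ 1 (mod 4), so (31/1517) = +(1517/31).
Reduce top mod 31: now compute (29/31).
Reciprocity: 29 ≡ 1 and 31 ≡ 3 (mod 4), so (29/31) = +(31/29).
Reduce top mod 29: now compute (2/29).
Pull out 2: since 29 ≡ 5 (mod 8), (2/29) = -1.
Reached (1/29) = 1. Collecting the sign flips along the way, the symbol is +1.

1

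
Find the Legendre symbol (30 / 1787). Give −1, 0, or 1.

1

Pull out 2: since 1787 ≡ 3 (mod 8), (2/1787) = -1.
Reciprocity: 15 ≡ 3 and 1787 ≡ 3 (mod 4), so (15/1787) = −(1787/15).
Reduce top mod 15: now compute (2/15).
Pull out 2: since 15 ≡ 7 (mod 8), (2/15) = +1.
Reached (1/15) = 1. Collecting the sign flips along the way, the symbol is +1.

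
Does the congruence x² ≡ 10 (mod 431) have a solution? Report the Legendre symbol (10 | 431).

1

Euler's criterion: (10/431) ≡ 10^215 (mod 431).
10^2 ≡ 100 (mod 431)
10^4 ≡ 87 (mod 431)
10^8 ≡ 242 (mod 431)
10^16 ≡ 379 (mod 431)
10^32 ≡ 118 (mod 431)
10^64 ≡ 132 (mod 431)
10^128 ≡ 184 (mod 431)
10^215 = 10^(128+64+16+4+2+1) ≡ 1 (mod 431).
Result is 1, so (10/431) = 1.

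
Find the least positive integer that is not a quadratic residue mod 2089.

7

(2/2089) = +1, so 2 is a residue.
(3/2089) = +1, so 3 is a residue.
(4/2089) = +1, so 4 is a residue.
(5/2089) = +1, so 5 is a residue.
(6/2089) = +1, so 6 is a residue.
(7/2089) = −1, so 7 is the smallest positive non-residue mod 2089.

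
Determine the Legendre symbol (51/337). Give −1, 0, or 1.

-1

Euler's criterion: (51/337) ≡ 51^168 (mod 337).
51^2 ≡ 242 (mod 337)
51^4 ≡ 263 (mod 337)
51^8 ≡ 84 (mod 337)
51^16 ≡ 316 (mod 337)
51^32 ≡ 104 (mod 337)
51^64 ≡ 32 (mod 337)
51^128 ≡ 13 (mod 337)
51^168 = 51^(128+32+8) ≡ 336 (mod 337).
Result is 336 ≡ −1, so (51/337) = −1.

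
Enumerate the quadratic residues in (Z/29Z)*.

1,4,5,6,7,9,13,16,20,22,23,24,25,28

Square k = 1,…,14 (k and 29−k give the same square):
1²=1, 2²=4, 3²=9, 4²=16, 5²=25, 6²≡7, 7²≡20, 8²≡6, 9²≡23, 10²≡13, 11²≡5, 12²≡28, 13²≡24, 14²≡22 (mod 29).
So the quadratic residues mod 29 are {1, 4, 5, 6, 7, 9, 13, 16, 20, 22, 23, 24, 25, 28}.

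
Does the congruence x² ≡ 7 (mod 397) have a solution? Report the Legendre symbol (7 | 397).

-1

Reciprocity: 7 ≡ 3 and 397 ≡ 1 (mod 4), so (7/397) = +(397/7).
Reduce top mod 7: now compute (5/7).
Reciprocity: 5 ≡ 1 and 7 ≡ 3 (mod 4), so (5/7) = +(7/5).
Reduce top mod 5: now compute (2/5).
Pull out 2: since 5 ≡ 5 (mod 8), (2/5) = -1.
Reached (1/5) = 1. Collecting the sign flips along the way, the symbol is -1.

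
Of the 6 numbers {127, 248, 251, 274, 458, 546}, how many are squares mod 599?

2

(127/599) = +1 → QR.
(248/599) = -1 → non-residue.
(251/599) = +1 → QR.
(274/599) = -1 → non-residue.
(458/599) = -1 → non-residue.
(546/599) = -1 → non-residue.
Total quadratic residues among the 6: 2.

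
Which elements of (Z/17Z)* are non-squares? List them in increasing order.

Square k = 1,…,8 (k and 17−k give the same square):
1²=1, 2²=4, 3²=9, 4²=16, 5²≡8, 6²≡2, 7²≡15, 8²≡13 (mod 17).
The residues are {1, 2, 4, 8, 9, 13, 15, 16}; the non-residues are the remaining 8 nonzero classes.

3 5 6 7 10 11 12 14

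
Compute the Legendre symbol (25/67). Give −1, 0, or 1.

Euler's criterion: (25/67) ≡ 25^33 (mod 67).
25^2 ≡ 22 (mod 67)
25^4 ≡ 15 (mod 67)
25^8 ≡ 24 (mod 67)
25^16 ≡ 40 (mod 67)
25^32 ≡ 59 (mod 67)
25^33 = 25^(32+1) ≡ 1 (mod 67).
Result is 1, so (25/67) = 1.

1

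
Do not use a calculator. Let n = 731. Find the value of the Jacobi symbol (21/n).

1

Reciprocity: 21 ≡ 1 and 731 ≡ 3 (mod 4), so (21/731) = +(731/21).
Reduce top mod 21: now compute (17/21).
Reciprocity: 17 ≡ 1 and 21 ≡ 1 (mod 4), so (17/21) = +(21/17).
Reduce top mod 17: now compute (4/17).
Pull out 2^2: since 17 ≡ 1 (mod 8), (2/17) = +1, so (2/17)^2 = +1.
Reached (1/17) = 1. Collecting the sign flips along the way, the symbol is +1.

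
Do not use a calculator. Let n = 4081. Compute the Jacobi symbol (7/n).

Reciprocity: 7 ≡ 3 and 4081 ≡ 1 (mod 4), so (7/4081) = +(4081/7).
Reduce top mod 7: now compute (0/7).
Top reduces to 0: gcd > 1, so the symbol is 0.

0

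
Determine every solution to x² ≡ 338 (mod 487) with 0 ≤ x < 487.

Since 487 ≡ 3 (mod 4), a square root of 338 is 338^((487+1)/4) = 338^122 mod 487.
Repeated squaring: 338^2≡286, 338^4≡467, 338^8≡400, 338^16≡264, 338^32≡55, 338^64≡103 (mod 487).
338^122 = 338^(64+32+16+8+2) ≡ 278 (mod 487).
Check: 278² = 77284 ≡ 338 (mod 487). The two roots are 209 and 278.

209, 278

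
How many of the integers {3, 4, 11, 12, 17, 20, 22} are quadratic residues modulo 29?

(3/29) = -1 → non-residue.
(4/29) = +1 → QR.
(11/29) = -1 → non-residue.
(12/29) = -1 → non-residue.
(17/29) = -1 → non-residue.
(20/29) = +1 → QR.
(22/29) = +1 → QR.
Total quadratic residues among the 7: 3.

3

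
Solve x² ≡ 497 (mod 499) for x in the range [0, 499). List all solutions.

Since 499 ≡ 3 (mod 4), a square root of 497 is 497^((499+1)/4) = 497^125 mod 499.
Repeated squaring: 497^2≡4, 497^4≡16, 497^8≡256, 497^16≡167, 497^32≡444, 497^64≡31 (mod 499).
497^125 = 497^(64+32+16+8+4+1) ≡ 67 (mod 499).
Check: 67² = 4489 ≡ 497 (mod 499). The two roots are 67 and 432.

67, 432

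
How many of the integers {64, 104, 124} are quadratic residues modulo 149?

(64/149) = +1 → QR.
(104/149) = +1 → QR.
(124/149) = +1 → QR.
Total quadratic residues among the 3: 3.

3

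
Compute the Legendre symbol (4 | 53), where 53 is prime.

1

Pull out 2^2: since 53 ≡ 5 (mod 8), (2/53) = -1, so (2/53)^2 = +1.
Reached (1/53) = 1. Collecting the sign flips along the way, the symbol is +1.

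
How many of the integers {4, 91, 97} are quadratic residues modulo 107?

(4/107) = +1 → QR.
(91/107) = -1 → non-residue.
(97/107) = -1 → non-residue.
Total quadratic residues among the 3: 1.

1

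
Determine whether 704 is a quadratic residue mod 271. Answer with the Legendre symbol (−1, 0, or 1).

First reduce: 704 ≡ 162 (mod 271).
Pull out 2: since 271 ≡ 7 (mod 8), (2/271) = +1.
Reciprocity: 81 ≡ 1 and 271 ≡ 3 (mod 4), so (81/271) = +(271/81).
Reduce top mod 81: now compute (28/81).
Pull out 2^2: since 81 ≡ 1 (mod 8), (2/81) = +1, so (2/81)^2 = +1.
Reciprocity: 7 ≡ 3 and 81 ≡ 1 (mod 4), so (7/81) = +(81/7).
Reduce top mod 7: now compute (4/7).
Pull out 2^2: since 7 ≡ 7 (mod 8), (2/7) = +1, so (2/7)^2 = +1.
Reached (1/7) = 1. Collecting the sign flips along the way, the symbol is +1.

1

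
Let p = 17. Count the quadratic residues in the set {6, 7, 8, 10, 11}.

(6/17) = -1 → non-residue.
(7/17) = -1 → non-residue.
(8/17) = +1 → QR.
(10/17) = -1 → non-residue.
(11/17) = -1 → non-residue.
Total quadratic residues among the 5: 1.

1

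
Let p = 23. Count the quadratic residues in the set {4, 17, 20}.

1

(4/23) = +1 → QR.
(17/23) = -1 → non-residue.
(20/23) = -1 → non-residue.
Total quadratic residues among the 3: 1.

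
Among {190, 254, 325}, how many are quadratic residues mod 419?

(190/419) = +1 → QR.
(254/419) = +1 → QR.
(325/419) = +1 → QR.
Total quadratic residues among the 3: 3.

3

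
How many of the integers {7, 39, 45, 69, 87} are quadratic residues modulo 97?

0

(7/97) = -1 → non-residue.
(39/97) = -1 → non-residue.
(45/97) = -1 → non-residue.
(69/97) = -1 → non-residue.
(87/97) = -1 → non-residue.
Total quadratic residues among the 5: 0.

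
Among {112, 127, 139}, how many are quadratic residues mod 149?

2

(112/149) = +1 → QR.
(127/149) = +1 → QR.
(139/149) = -1 → non-residue.
Total quadratic residues among the 3: 2.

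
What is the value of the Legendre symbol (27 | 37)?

1

Euler's criterion: (27/37) ≡ 27^18 (mod 37).
27^2 ≡ 26 (mod 37)
27^4 ≡ 10 (mod 37)
27^8 ≡ 26 (mod 37)
27^16 ≡ 10 (mod 37)
27^18 = 27^(16+2) ≡ 1 (mod 37).
Result is 1, so (27/37) = 1.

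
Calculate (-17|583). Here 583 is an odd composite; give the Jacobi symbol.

1

First reduce: -17 ≡ 566 (mod 583).
Pull out 2: since 583 ≡ 7 (mod 8), (2/583) = +1.
Reciprocity: 283 ≡ 3 and 583 ≡ 3 (mod 4), so (283/583) = −(583/283).
Reduce top mod 283: now compute (17/283).
Reciprocity: 17 ≡ 1 and 283 ≡ 3 (mod 4), so (17/283) = +(283/17).
Reduce top mod 17: now compute (11/17).
Reciprocity: 11 ≡ 3 and 17 ≡ 1 (mod 4), so (11/17) = +(17/11).
Reduce top mod 11: now compute (6/11).
Pull out 2: since 11 ≡ 3 (mod 8), (2/11) = -1.
Reciprocity: 3 ≡ 3 and 11 ≡ 3 (mod 4), so (3/11) = −(11/3).
Reduce top mod 3: now compute (2/3).
Pull out 2: since 3 ≡ 3 (mod 8), (2/3) = -1.
Reached (1/3) = 1. Collecting the sign flips along the way, the symbol is +1.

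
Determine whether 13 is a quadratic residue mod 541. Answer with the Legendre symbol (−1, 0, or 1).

-1

Euler's criterion: (13/541) ≡ 13^270 (mod 541).
13^2 ≡ 169 (mod 541)
13^4 ≡ 429 (mod 541)
13^8 ≡ 101 (mod 541)
13^16 ≡ 463 (mod 541)
13^32 ≡ 133 (mod 541)
13^64 ≡ 377 (mod 541)
13^128 ≡ 387 (mod 541)
13^256 ≡ 453 (mod 541)
13^270 = 13^(256+8+4+2) ≡ 540 (mod 541).
Result is 540 ≡ −1, so (13/541) = −1.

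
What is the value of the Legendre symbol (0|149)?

Top reduces to 0: gcd > 1, so the symbol is 0.

0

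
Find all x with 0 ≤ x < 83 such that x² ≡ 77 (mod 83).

Since 83 ≡ 3 (mod 4), a square root of 77 is 77^((83+1)/4) = 77^21 mod 83.
Repeated squaring: 77^2≡36, 77^4≡51, 77^8≡28, 77^16≡37 (mod 83).
77^21 = 77^(16+4+1) ≡ 49 (mod 83).
Check: 49² = 2401 ≡ 77 (mod 83). The two roots are 34 and 49.

34, 49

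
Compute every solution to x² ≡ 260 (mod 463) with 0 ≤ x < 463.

156, 307

Since 463 ≡ 3 (mod 4), a square root of 260 is 260^((463+1)/4) = 260^116 mod 463.
Repeated squaring: 260^2≡2, 260^4≡4, 260^8≡16, 260^16≡256, 260^32≡253, 260^64≡115 (mod 463).
260^116 = 260^(64+32+16+4) ≡ 156 (mod 463).
Check: 156² = 24336 ≡ 260 (mod 463). The two roots are 156 and 307.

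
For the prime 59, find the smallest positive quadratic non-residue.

2

(2/59) = −1, so 2 is the smallest positive non-residue mod 59.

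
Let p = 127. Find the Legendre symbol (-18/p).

Euler's criterion: (-18/127) ≡ 109^63 (mod 127).
109^2 ≡ 70 (mod 127)
109^4 ≡ 74 (mod 127)
109^8 ≡ 15 (mod 127)
109^16 ≡ 98 (mod 127)
109^32 ≡ 79 (mod 127)
109^63 = 109^(32+16+8+4+2+1) ≡ 126 (mod 127).
Result is 126 ≡ −1, so (-18/127) = −1.

-1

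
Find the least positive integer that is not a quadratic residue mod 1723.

(2/1723) = −1, so 2 is the smallest positive non-residue mod 1723.

2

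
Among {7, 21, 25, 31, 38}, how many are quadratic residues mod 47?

3

(7/47) = +1 → QR.
(21/47) = +1 → QR.
(25/47) = +1 → QR.
(31/47) = -1 → non-residue.
(38/47) = -1 → non-residue.
Total quadratic residues among the 5: 3.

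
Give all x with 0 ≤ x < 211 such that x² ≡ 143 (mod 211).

Since 211 ≡ 3 (mod 4), a square root of 143 is 143^((211+1)/4) = 143^53 mod 211.
Repeated squaring: 143^2≡193, 143^4≡113, 143^8≡109, 143^16≡65, 143^32≡5 (mod 211).
143^53 = 143^(32+16+4+1) ≡ 96 (mod 211).
Check: 96² = 9216 ≡ 143 (mod 211). The two roots are 96 and 115.

96, 115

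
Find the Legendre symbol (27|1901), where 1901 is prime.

-1

Reciprocity: 27 ≡ 3 and 1901 ≡ 1 (mod 4), so (27/1901) = +(1901/27).
Reduce top mod 27: now compute (11/27).
Reciprocity: 11 ≡ 3 and 27 ≡ 3 (mod 4), so (11/27) = −(27/11).
Reduce top mod 11: now compute (5/11).
Reciprocity: 5 ≡ 1 and 11 ≡ 3 (mod 4), so (5/11) = +(11/5).
Reduce top mod 5: now compute (1/5).
Reached (1/5) = 1. Collecting the sign flips along the way, the symbol is -1.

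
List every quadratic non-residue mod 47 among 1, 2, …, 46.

Square k = 1,…,23 (k and 47−k give the same square):
1²=1, 2²=4, 3²=9, 4²=16, 5²=25, 6²=36, 7²≡2, 8²≡17, 9²≡34, 10²≡6, 11²≡27, 12²≡3, 13²≡28, 14²≡8, 15²≡37, 16²≡21, 17²≡7, 18²≡42, 19²≡32, 20²≡24, 21²≡18, 22²≡14, 23²≡12 (mod 47).
The residues are {1, 2, 3, 4, 6, 7, 8, 9, 12, 14, 16, 17, 18, 21, 24, 25, 27, 28, 32, 34, 36, 37, 42}; the non-residues are the remaining 23 nonzero classes.

5,10,11,13,15,19,20,22,23,26,29,30,31,33,35,38,39,40,41,43,44,45,46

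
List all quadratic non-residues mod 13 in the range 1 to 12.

2,5,6,7,8,11

Square k = 1,…,6 (k and 13−k give the same square):
1²=1, 2²=4, 3²=9, 4²≡3, 5²≡12, 6²≡10 (mod 13).
The residues are {1, 3, 4, 9, 10, 12}; the non-residues are the remaining 6 nonzero classes.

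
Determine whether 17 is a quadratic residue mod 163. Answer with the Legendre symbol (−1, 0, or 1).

Euler's criterion: (17/163) ≡ 17^81 (mod 163).
17^2 ≡ 126 (mod 163)
17^4 ≡ 65 (mod 163)
17^8 ≡ 150 (mod 163)
17^16 ≡ 6 (mod 163)
17^32 ≡ 36 (mod 163)
17^64 ≡ 155 (mod 163)
17^81 = 17^(64+16+1) ≡ 162 (mod 163).
Result is 162 ≡ −1, so (17/163) = −1.

-1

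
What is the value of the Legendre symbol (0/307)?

0

Top reduces to 0: gcd > 1, so the symbol is 0.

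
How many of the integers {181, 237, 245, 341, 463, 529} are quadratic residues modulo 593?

(181/593) = -1 → non-residue.
(237/593) = -1 → non-residue.
(245/593) = -1 → non-residue.
(341/593) = -1 → non-residue.
(463/593) = +1 → QR.
(529/593) = +1 → QR.
Total quadratic residues among the 6: 2.

2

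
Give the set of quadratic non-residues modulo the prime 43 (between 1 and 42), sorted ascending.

Square k = 1,…,21 (k and 43−k give the same square):
1²=1, 2²=4, 3²=9, 4²=16, 5²=25, 6²=36, 7²≡6, 8²≡21, 9²≡38, 10²≡14, 11²≡35, 12²≡15, 13²≡40, 14²≡24, 15²≡10, 16²≡41, 17²≡31, 18²≡23, 19²≡17, 20²≡13, 21²≡11 (mod 43).
The residues are {1, 4, 6, 9, 10, 11, 13, 14, 15, 16, 17, 21, 23, 24, 25, 31, 35, 36, 38, 40, 41}; the non-residues are the remaining 21 nonzero classes.

2,3,5,7,8,12,18,19,20,22,26,27,28,29,30,32,33,34,37,39,42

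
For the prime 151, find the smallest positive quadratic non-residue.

(2/151) = +1, so 2 is a residue.
(3/151) = −1, so 3 is the smallest positive non-residue mod 151.

3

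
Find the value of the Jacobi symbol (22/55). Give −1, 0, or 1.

0

Pull out 2: since 55 ≡ 7 (mod 8), (2/55) = +1.
Reciprocity: 11 ≡ 3 and 55 ≡ 3 (mod 4), so (11/55) = −(55/11).
Reduce top mod 11: now compute (0/11).
Top reduces to 0: gcd > 1, so the symbol is 0.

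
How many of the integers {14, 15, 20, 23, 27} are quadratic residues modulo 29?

(14/29) = -1 → non-residue.
(15/29) = -1 → non-residue.
(20/29) = +1 → QR.
(23/29) = +1 → QR.
(27/29) = -1 → non-residue.
Total quadratic residues among the 5: 2.

2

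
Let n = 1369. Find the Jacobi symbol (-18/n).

1

First reduce: -18 ≡ 1351 (mod 1369).
Reciprocity: 1351 ≡ 3 and 1369 ≡ 1 (mod 4), so (1351/1369) = +(1369/1351).
Reduce top mod 1351: now compute (18/1351).
Pull out 2: since 1351 ≡ 7 (mod 8), (2/1351) = +1.
Reciprocity: 9 ≡ 1 and 1351 ≡ 3 (mod 4), so (9/1351) = +(1351/9).
Reduce top mod 9: now compute (1/9).
Reached (1/9) = 1. Collecting the sign flips along the way, the symbol is +1.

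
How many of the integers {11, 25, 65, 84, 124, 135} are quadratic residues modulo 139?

4

(11/139) = +1 → QR.
(25/139) = +1 → QR.
(65/139) = +1 → QR.
(84/139) = -1 → non-residue.
(124/139) = +1 → QR.
(135/139) = -1 → non-residue.
Total quadratic residues among the 6: 4.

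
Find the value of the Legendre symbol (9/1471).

Reciprocity: 9 ≡ 1 and 1471 ≡ 3 (mod 4), so (9/1471) = +(1471/9).
Reduce top mod 9: now compute (4/9).
Pull out 2^2: since 9 ≡ 1 (mod 8), (2/9) = +1, so (2/9)^2 = +1.
Reached (1/9) = 1. Collecting the sign flips along the way, the symbol is +1.

1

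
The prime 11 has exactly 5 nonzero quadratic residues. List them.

1 3 4 5 9

Square k = 1,…,5 (k and 11−k give the same square):
1²=1, 2²=4, 3²=9, 4²≡5, 5²≡3 (mod 11).
So the quadratic residues mod 11 are {1, 3, 4, 5, 9}.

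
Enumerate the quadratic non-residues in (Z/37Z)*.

2,5,6,8,13,14,15,17,18,19,20,22,23,24,29,31,32,35

Square k = 1,…,18 (k and 37−k give the same square):
1²=1, 2²=4, 3²=9, 4²=16, 5²=25, 6²=36, 7²≡12, 8²≡27, 9²≡7, 10²≡26, 11²≡10, 12²≡33, 13²≡21, 14²≡11, 15²≡3, 16²≡34, 17²≡30, 18²≡28 (mod 37).
The residues are {1, 3, 4, 7, 9, 10, 11, 12, 16, 21, 25, 26, 27, 28, 30, 33, 34, 36}; the non-residues are the remaining 18 nonzero classes.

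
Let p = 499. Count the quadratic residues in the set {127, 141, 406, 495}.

2

(127/499) = +1 → QR.
(141/499) = -1 → non-residue.
(406/499) = +1 → QR.
(495/499) = -1 → non-residue.
Total quadratic residues among the 4: 2.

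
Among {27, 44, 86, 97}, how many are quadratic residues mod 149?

1

(27/149) = -1 → non-residue.
(44/149) = -1 → non-residue.
(86/149) = +1 → QR.
(97/149) = -1 → non-residue.
Total quadratic residues among the 4: 1.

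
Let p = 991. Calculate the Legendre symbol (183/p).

Euler's criterion: (183/991) ≡ 183^495 (mod 991).
183^2 ≡ 786 (mod 991)
183^4 ≡ 403 (mod 991)
183^8 ≡ 876 (mod 991)
183^16 ≡ 342 (mod 991)
183^32 ≡ 26 (mod 991)
183^64 ≡ 676 (mod 991)
183^128 ≡ 125 (mod 991)
183^256 ≡ 760 (mod 991)
183^495 = 183^(256+128+64+32+8+4+2+1) ≡ 990 (mod 991).
Result is 990 ≡ −1, so (183/991) = −1.

-1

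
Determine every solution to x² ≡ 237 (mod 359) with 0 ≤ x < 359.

157, 202

Since 359 ≡ 3 (mod 4), a square root of 237 is 237^((359+1)/4) = 237^90 mod 359.
Repeated squaring: 237^2≡165, 237^4≡300, 237^8≡250, 237^16≡34, 237^32≡79, 237^64≡138 (mod 359).
237^90 = 237^(64+16+8+2) ≡ 202 (mod 359).
Check: 202² = 40804 ≡ 237 (mod 359). The two roots are 157 and 202.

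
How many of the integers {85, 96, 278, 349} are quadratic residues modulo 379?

(85/379) = -1 → non-residue.
(96/379) = +1 → QR.
(278/379) = -1 → non-residue.
(349/379) = -1 → non-residue.
Total quadratic residues among the 4: 1.

1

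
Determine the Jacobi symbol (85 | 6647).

Reciprocity: 85 ≡ 1 and 6647 ≡ 3 (mod 4), so (85/6647) = +(6647/85).
Reduce top mod 85: now compute (17/85).
Reciprocity: 17 ≡ 1 and 85 ≡ 1 (mod 4), so (17/85) = +(85/17).
Reduce top mod 17: now compute (0/17).
Top reduces to 0: gcd > 1, so the symbol is 0.

0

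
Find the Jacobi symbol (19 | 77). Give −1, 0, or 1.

Reciprocity: 19 ≡ 3 and 77 ≡ 1 (mod 4), so (19/77) = +(77/19).
Reduce top mod 19: now compute (1/19).
Reached (1/19) = 1. Collecting the sign flips along the way, the symbol is +1.

1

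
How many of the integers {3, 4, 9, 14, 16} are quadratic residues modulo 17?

3

(3/17) = -1 → non-residue.
(4/17) = +1 → QR.
(9/17) = +1 → QR.
(14/17) = -1 → non-residue.
(16/17) = +1 → QR.
Total quadratic residues among the 5: 3.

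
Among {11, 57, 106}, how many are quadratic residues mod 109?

1

(11/109) = -1 → non-residue.
(57/109) = -1 → non-residue.
(106/109) = +1 → QR.
Total quadratic residues among the 3: 1.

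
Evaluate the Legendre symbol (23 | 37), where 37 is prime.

Reciprocity: 23 ≡ 3 and 37 ≡ 1 (mod 4), so (23/37) = +(37/23).
Reduce top mod 23: now compute (14/23).
Pull out 2: since 23 ≡ 7 (mod 8), (2/23) = +1.
Reciprocity: 7 ≡ 3 and 23 ≡ 3 (mod 4), so (7/23) = −(23/7).
Reduce top mod 7: now compute (2/7).
Pull out 2: since 7 ≡ 7 (mod 8), (2/7) = +1.
Reached (1/7) = 1. Collecting the sign flips along the way, the symbol is -1.

-1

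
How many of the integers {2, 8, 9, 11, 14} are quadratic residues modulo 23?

3

(2/23) = +1 → QR.
(8/23) = +1 → QR.
(9/23) = +1 → QR.
(11/23) = -1 → non-residue.
(14/23) = -1 → non-residue.
Total quadratic residues among the 5: 3.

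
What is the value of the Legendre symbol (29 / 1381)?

-1

Reciprocity: 29 ≡ 1 and 1381 ≡ 1 (mod 4), so (29/1381) = +(1381/29).
Reduce top mod 29: now compute (18/29).
Pull out 2: since 29 ≡ 5 (mod 8), (2/29) = -1.
Reciprocity: 9 ≡ 1 and 29 ≡ 1 (mod 4), so (9/29) = +(29/9).
Reduce top mod 9: now compute (2/9).
Pull out 2: since 9 ≡ 1 (mod 8), (2/9) = +1.
Reached (1/9) = 1. Collecting the sign flips along the way, the symbol is -1.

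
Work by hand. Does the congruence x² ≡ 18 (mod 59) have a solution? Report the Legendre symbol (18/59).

Euler's criterion: (18/59) ≡ 18^29 (mod 59).
18^2 ≡ 29 (mod 59)
18^4 ≡ 15 (mod 59)
18^8 ≡ 48 (mod 59)
18^16 ≡ 3 (mod 59)
18^29 = 18^(16+8+4+1) ≡ 58 (mod 59).
Result is 58 ≡ −1, so (18/59) = −1.

-1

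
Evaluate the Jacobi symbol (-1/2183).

-1

First reduce: -1 ≡ 2182 (mod 2183).
Pull out 2: since 2183 ≡ 7 (mod 8), (2/2183) = +1.
Reciprocity: 1091 ≡ 3 and 2183 ≡ 3 (mod 4), so (1091/2183) = −(2183/1091).
Reduce top mod 1091: now compute (1/1091).
Reached (1/1091) = 1. Collecting the sign flips along the way, the symbol is -1.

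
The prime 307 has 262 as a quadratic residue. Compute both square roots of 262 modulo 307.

55, 252

Since 307 ≡ 3 (mod 4), a square root of 262 is 262^((307+1)/4) = 262^77 mod 307.
Repeated squaring: 262^2≡183, 262^4≡26, 262^8≡62, 262^16≡160, 262^32≡119, 262^64≡39 (mod 307).
262^77 = 262^(64+8+4+1) ≡ 252 (mod 307).
Check: 252² = 63504 ≡ 262 (mod 307). The two roots are 55 and 252.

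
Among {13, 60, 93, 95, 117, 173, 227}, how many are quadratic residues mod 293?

2

(13/293) = -1 → non-residue.
(60/293) = +1 → QR.
(93/293) = -1 → non-residue.
(95/293) = +1 → QR.
(117/293) = -1 → non-residue.
(173/293) = -1 → non-residue.
(227/293) = -1 → non-residue.
Total quadratic residues among the 7: 2.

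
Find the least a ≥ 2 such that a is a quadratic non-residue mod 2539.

(2/2539) = −1, so 2 is the smallest positive non-residue mod 2539.

2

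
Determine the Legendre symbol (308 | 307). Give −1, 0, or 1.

Euler's criterion: (308/307) ≡ 1^153 (mod 307).
1^2 ≡ 1 (mod 307)
1^4 ≡ 1 (mod 307)
1^8 ≡ 1 (mod 307)
1^16 ≡ 1 (mod 307)
1^32 ≡ 1 (mod 307)
1^64 ≡ 1 (mod 307)
1^128 ≡ 1 (mod 307)
1^153 = 1^(128+16+8+1) ≡ 1 (mod 307).
Result is 1, so (308/307) = 1.

1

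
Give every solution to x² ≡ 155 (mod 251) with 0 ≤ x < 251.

54, 197

Since 251 ≡ 3 (mod 4), a square root of 155 is 155^((251+1)/4) = 155^63 mod 251.
Repeated squaring: 155^2≡180, 155^4≡21, 155^8≡190, 155^16≡207, 155^32≡179 (mod 251).
155^63 = 155^(32+16+8+4+2+1) ≡ 197 (mod 251).
Check: 197² = 38809 ≡ 155 (mod 251). The two roots are 54 and 197.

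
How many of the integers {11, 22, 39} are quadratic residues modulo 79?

2

(11/79) = +1 → QR.
(22/79) = +1 → QR.
(39/79) = -1 → non-residue.
Total quadratic residues among the 3: 2.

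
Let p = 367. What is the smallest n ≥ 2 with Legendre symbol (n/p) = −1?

3

(2/367) = +1, so 2 is a residue.
(3/367) = −1, so 3 is the smallest positive non-residue mod 367.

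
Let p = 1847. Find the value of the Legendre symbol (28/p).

1

Pull out 2^2: since 1847 ≡ 7 (mod 8), (2/1847) = +1, so (2/1847)^2 = +1.
Reciprocity: 7 ≡ 3 and 1847 ≡ 3 (mod 4), so (7/1847) = −(1847/7).
Reduce top mod 7: now compute (6/7).
Pull out 2: since 7 ≡ 7 (mod 8), (2/7) = +1.
Reciprocity: 3 ≡ 3 and 7 ≡ 3 (mod 4), so (3/7) = −(7/3).
Reduce top mod 3: now compute (1/3).
Reached (1/3) = 1. Collecting the sign flips along the way, the symbol is +1.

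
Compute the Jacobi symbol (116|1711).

Pull out 2^2: since 1711 ≡ 7 (mod 8), (2/1711) = +1, so (2/1711)^2 = +1.
Reciprocity: 29 ≡ 1 and 1711 ≡ 3 (mod 4), so (29/1711) = +(1711/29).
Reduce top mod 29: now compute (0/29).
Top reduces to 0: gcd > 1, so the symbol is 0.

0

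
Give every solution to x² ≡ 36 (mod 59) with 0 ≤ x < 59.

Since 59 ≡ 3 (mod 4), a square root of 36 is 36^((59+1)/4) = 36^15 mod 59.
Repeated squaring: 36^2≡57, 36^4≡4, 36^8≡16 (mod 59).
36^15 = 36^(8+4+2+1) ≡ 53 (mod 59).
Check: 53² = 2809 ≡ 36 (mod 59). The two roots are 6 and 53.

6, 53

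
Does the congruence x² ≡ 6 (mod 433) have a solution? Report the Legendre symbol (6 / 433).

Euler's criterion: (6/433) ≡ 6^216 (mod 433).
6^2 ≡ 36 (mod 433)
6^4 ≡ 430 (mod 433)
6^8 ≡ 9 (mod 433)
6^16 ≡ 81 (mod 433)
6^32 ≡ 66 (mod 433)
6^64 ≡ 26 (mod 433)
6^128 ≡ 243 (mod 433)
6^216 = 6^(128+64+16+8) ≡ 1 (mod 433).
Result is 1, so (6/433) = 1.

1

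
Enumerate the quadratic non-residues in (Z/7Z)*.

3, 5, 6

Square k = 1,…,3 (k and 7−k give the same square):
1²=1, 2²=4, 3²≡2 (mod 7).
The residues are {1, 2, 4}; the non-residues are the remaining 3 nonzero classes.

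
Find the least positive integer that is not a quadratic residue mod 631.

(2/631) = +1, so 2 is a residue.
(3/631) = −1, so 3 is the smallest positive non-residue mod 631.

3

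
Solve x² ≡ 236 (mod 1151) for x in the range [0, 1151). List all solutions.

223, 928

Since 1151 ≡ 3 (mod 4), a square root of 236 is 236^((1151+1)/4) = 236^288 mod 1151.
Repeated squaring: 236^2≡448, 236^4≡430, 236^8≡740, 236^16≡875, 236^32≡210, 236^64≡362, 236^128≡981, 236^256≡125 (mod 1151).
236^288 = 236^(256+32) ≡ 928 (mod 1151).
Check: 928² = 861184 ≡ 236 (mod 1151). The two roots are 223 and 928.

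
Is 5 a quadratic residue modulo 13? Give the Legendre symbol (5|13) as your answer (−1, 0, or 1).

Euler's criterion: (5/13) ≡ 5^6 (mod 13).
5^2 ≡ 12 (mod 13)
5^4 ≡ 1 (mod 13)
5^6 = 5^(4+2) ≡ 12 (mod 13).
Result is 12 ≡ −1, so (5/13) = −1.

-1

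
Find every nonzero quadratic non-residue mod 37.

Square k = 1,…,18 (k and 37−k give the same square):
1²=1, 2²=4, 3²=9, 4²=16, 5²=25, 6²=36, 7²≡12, 8²≡27, 9²≡7, 10²≡26, 11²≡10, 12²≡33, 13²≡21, 14²≡11, 15²≡3, 16²≡34, 17²≡30, 18²≡28 (mod 37).
The residues are {1, 3, 4, 7, 9, 10, 11, 12, 16, 21, 25, 26, 27, 28, 30, 33, 34, 36}; the non-residues are the remaining 18 nonzero classes.

2 5 6 8 13 14 15 17 18 19 20 22 23 24 29 31 32 35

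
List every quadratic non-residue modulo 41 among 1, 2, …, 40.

Square k = 1,…,20 (k and 41−k give the same square):
1²=1, 2²=4, 3²=9, 4²=16, 5²=25, 6²=36, 7²≡8, 8²≡23, 9²≡40, 10²≡18, 11²≡39, 12²≡21, 13²≡5, 14²≡32, 15²≡20, 16²≡10, 17²≡2, 18²≡37, 19²≡33, 20²≡31 (mod 41).
The residues are {1, 2, 4, 5, 8, 9, 10, 16, 18, 20, 21, 23, 25, 31, 32, 33, 36, 37, 39, 40}; the non-residues are the remaining 20 nonzero classes.

3 6 7 11 12 13 14 15 17 19 22 24 26 27 28 29 30 34 35 38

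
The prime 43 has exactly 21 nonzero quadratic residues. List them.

1,4,6,9,10,11,13,14,15,16,17,21,23,24,25,31,35,36,38,40,41

Square k = 1,…,21 (k and 43−k give the same square):
1²=1, 2²=4, 3²=9, 4²=16, 5²=25, 6²=36, 7²≡6, 8²≡21, 9²≡38, 10²≡14, 11²≡35, 12²≡15, 13²≡40, 14²≡24, 15²≡10, 16²≡41, 17²≡31, 18²≡23, 19²≡17, 20²≡13, 21²≡11 (mod 43).
So the quadratic residues mod 43 are {1, 4, 6, 9, 10, 11, 13, 14, 15, 16, 17, 21, 23, 24, 25, 31, 35, 36, 38, 40, 41}.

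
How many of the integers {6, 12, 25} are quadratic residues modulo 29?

2

(6/29) = +1 → QR.
(12/29) = -1 → non-residue.
(25/29) = +1 → QR.
Total quadratic residues among the 3: 2.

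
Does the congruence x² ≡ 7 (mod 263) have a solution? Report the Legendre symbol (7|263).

Reciprocity: 7 ≡ 3 and 263 ≡ 3 (mod 4), so (7/263) = −(263/7).
Reduce top mod 7: now compute (4/7).
Pull out 2^2: since 7 ≡ 7 (mod 8), (2/7) = +1, so (2/7)^2 = +1.
Reached (1/7) = 1. Collecting the sign flips along the way, the symbol is -1.

-1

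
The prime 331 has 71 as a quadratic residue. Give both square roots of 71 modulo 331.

Since 331 ≡ 3 (mod 4), a square root of 71 is 71^((331+1)/4) = 71^83 mod 331.
Repeated squaring: 71^2≡76, 71^4≡149, 71^8≡24, 71^16≡245, 71^32≡114, 71^64≡87 (mod 331).
71^83 = 71^(64+16+2+1) ≡ 191 (mod 331).
Check: 191² = 36481 ≡ 71 (mod 331). The two roots are 140 and 191.

140, 191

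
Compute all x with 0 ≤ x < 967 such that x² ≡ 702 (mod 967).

Since 967 ≡ 3 (mod 4), a square root of 702 is 702^((967+1)/4) = 702^242 mod 967.
Repeated squaring: 702^2≡601, 702^4≡510, 702^8≡944, 702^16≡529, 702^32≡378, 702^64≡735, 702^128≡639 (mod 967).
702^242 = 702^(128+64+32+16+2) ≡ 776 (mod 967).
Check: 776² = 602176 ≡ 702 (mod 967). The two roots are 191 and 776.

191, 776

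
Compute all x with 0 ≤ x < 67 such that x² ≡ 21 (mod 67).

17, 50

Since 67 ≡ 3 (mod 4), a square root of 21 is 21^((67+1)/4) = 21^17 mod 67.
Repeated squaring: 21^2≡39, 21^4≡47, 21^8≡65, 21^16≡4 (mod 67).
21^17 = 21^(16+1) ≡ 17 (mod 67).
Check: 17² = 289 ≡ 21 (mod 67). The two roots are 17 and 50.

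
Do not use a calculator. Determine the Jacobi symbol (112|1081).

-1

Pull out 2^4: since 1081 ≡ 1 (mod 8), (2/1081) = +1, so (2/1081)^4 = +1.
Reciprocity: 7 ≡ 3 and 1081 ≡ 1 (mod 4), so (7/1081) = +(1081/7).
Reduce top mod 7: now compute (3/7).
Reciprocity: 3 ≡ 3 and 7 ≡ 3 (mod 4), so (3/7) = −(7/3).
Reduce top mod 3: now compute (1/3).
Reached (1/3) = 1. Collecting the sign flips along the way, the symbol is -1.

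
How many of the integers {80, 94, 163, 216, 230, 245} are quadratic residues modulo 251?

(80/251) = +1 → QR.
(94/251) = +1 → QR.
(163/251) = -1 → non-residue.
(216/251) = -1 → non-residue.
(230/251) = -1 → non-residue.
(245/251) = +1 → QR.
Total quadratic residues among the 6: 3.

3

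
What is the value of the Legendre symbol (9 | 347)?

1

Euler's criterion: (9/347) ≡ 9^173 (mod 347).
9^2 ≡ 81 (mod 347)
9^4 ≡ 315 (mod 347)
9^8 ≡ 330 (mod 347)
9^16 ≡ 289 (mod 347)
9^32 ≡ 241 (mod 347)
9^64 ≡ 132 (mod 347)
9^128 ≡ 74 (mod 347)
9^173 = 9^(128+32+8+4+1) ≡ 1 (mod 347).
Result is 1, so (9/347) = 1.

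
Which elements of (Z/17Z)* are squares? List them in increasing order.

1, 2, 4, 8, 9, 13, 15, 16

Square k = 1,…,8 (k and 17−k give the same square):
1²=1, 2²=4, 3²=9, 4²=16, 5²≡8, 6²≡2, 7²≡15, 8²≡13 (mod 17).
So the quadratic residues mod 17 are {1, 2, 4, 8, 9, 13, 15, 16}.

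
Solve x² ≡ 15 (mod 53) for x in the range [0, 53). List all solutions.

11, 42

53 ≡ 1 (mod 4), so we find a root by search.
Trying successive values, 11² = 121 ≡ 15 (mod 53). The other root is 53 − 11 = 42.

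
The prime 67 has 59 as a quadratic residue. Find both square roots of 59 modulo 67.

27, 40

Since 67 ≡ 3 (mod 4), a square root of 59 is 59^((67+1)/4) = 59^17 mod 67.
Repeated squaring: 59^2≡64, 59^4≡9, 59^8≡14, 59^16≡62 (mod 67).
59^17 = 59^(16+1) ≡ 40 (mod 67).
Check: 40² = 1600 ≡ 59 (mod 67). The two roots are 27 and 40.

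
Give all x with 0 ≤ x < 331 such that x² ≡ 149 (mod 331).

76, 255

Since 331 ≡ 3 (mod 4), a square root of 149 is 149^((331+1)/4) = 149^83 mod 331.
Repeated squaring: 149^2≡24, 149^4≡245, 149^8≡114, 149^16≡87, 149^32≡287, 149^64≡281 (mod 331).
149^83 = 149^(64+16+2+1) ≡ 76 (mod 331).
Check: 76² = 5776 ≡ 149 (mod 331). The two roots are 76 and 255.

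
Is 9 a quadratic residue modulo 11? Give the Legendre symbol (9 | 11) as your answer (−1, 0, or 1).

Euler's criterion: (9/11) ≡ 9^5 (mod 11).
9^2 ≡ 4 (mod 11)
9^4 ≡ 5 (mod 11)
9^5 = 9^(4+1) ≡ 1 (mod 11).
Result is 1, so (9/11) = 1.

1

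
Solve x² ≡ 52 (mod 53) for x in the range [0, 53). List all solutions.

53 ≡ 1 (mod 4), so we find a root by search.
Trying successive values, 23² = 529 ≡ 52 (mod 53). The other root is 53 − 23 = 30.

23, 30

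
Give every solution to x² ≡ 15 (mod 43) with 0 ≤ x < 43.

12, 31

Since 43 ≡ 3 (mod 4), a square root of 15 is 15^((43+1)/4) = 15^11 mod 43.
Repeated squaring: 15^2≡10, 15^4≡14, 15^8≡24 (mod 43).
15^11 = 15^(8+2+1) ≡ 31 (mod 43).
Check: 31² = 961 ≡ 15 (mod 43). The two roots are 12 and 31.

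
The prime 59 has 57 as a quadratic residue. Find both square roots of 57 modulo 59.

23, 36

Since 59 ≡ 3 (mod 4), a square root of 57 is 57^((59+1)/4) = 57^15 mod 59.
Repeated squaring: 57^2≡4, 57^4≡16, 57^8≡20 (mod 59).
57^15 = 57^(8+4+2+1) ≡ 36 (mod 59).
Check: 36² = 1296 ≡ 57 (mod 59). The two roots are 23 and 36.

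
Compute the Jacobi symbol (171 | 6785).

-1

Reciprocity: 171 ≡ 3 and 6785 ≡ 1 (mod 4), so (171/6785) = +(6785/171).
Reduce top mod 171: now compute (116/171).
Pull out 2^2: since 171 ≡ 3 (mod 8), (2/171) = -1, so (2/171)^2 = +1.
Reciprocity: 29 ≡ 1 and 171 ≡ 3 (mod 4), so (29/171) = +(171/29).
Reduce top mod 29: now compute (26/29).
Pull out 2: since 29 ≡ 5 (mod 8), (2/29) = -1.
Reciprocity: 13 ≡ 1 and 29 ≡ 1 (mod 4), so (13/29) = +(29/13).
Reduce top mod 13: now compute (3/13).
Reciprocity: 3 ≡ 3 and 13 ≡ 1 (mod 4), so (3/13) = +(13/3).
Reduce top mod 3: now compute (1/3).
Reached (1/3) = 1. Collecting the sign flips along the way, the symbol is -1.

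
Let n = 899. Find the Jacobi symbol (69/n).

-1

Reciprocity: 69 ≡ 1 and 899 ≡ 3 (mod 4), so (69/899) = +(899/69).
Reduce top mod 69: now compute (2/69).
Pull out 2: since 69 ≡ 5 (mod 8), (2/69) = -1.
Reached (1/69) = 1. Collecting the sign flips along the way, the symbol is -1.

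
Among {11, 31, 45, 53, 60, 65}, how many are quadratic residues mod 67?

(11/67) = -1 → non-residue.
(31/67) = -1 → non-residue.
(45/67) = -1 → non-residue.
(53/67) = -1 → non-residue.
(60/67) = +1 → QR.
(65/67) = +1 → QR.
Total quadratic residues among the 6: 2.

2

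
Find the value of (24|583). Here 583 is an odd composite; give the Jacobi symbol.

Pull out 2^3: since 583 ≡ 7 (mod 8), (2/583) = +1, so (2/583)^3 = +1.
Reciprocity: 3 ≡ 3 and 583 ≡ 3 (mod 4), so (3/583) = −(583/3).
Reduce top mod 3: now compute (1/3).
Reached (1/3) = 1. Collecting the sign flips along the way, the symbol is -1.

-1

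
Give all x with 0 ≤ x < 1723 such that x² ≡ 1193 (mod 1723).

54, 1669

Since 1723 ≡ 3 (mod 4), a square root of 1193 is 1193^((1723+1)/4) = 1193^431 mod 1723.
Repeated squaring: 1193^2≡51, 1193^4≡878, 1193^8≡703, 1193^16≡1431, 1193^32≡837, 1193^64≡1031, 1193^128≡1593, 1193^256≡1393 (mod 1723).
1193^431 = 1193^(256+128+32+8+4+2+1) ≡ 54 (mod 1723).
Check: 54² = 2916 ≡ 1193 (mod 1723). The two roots are 54 and 1669.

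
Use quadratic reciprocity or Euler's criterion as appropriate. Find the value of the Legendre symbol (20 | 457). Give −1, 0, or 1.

-1

Pull out 2^2: since 457 ≡ 1 (mod 8), (2/457) = +1, so (2/457)^2 = +1.
Reciprocity: 5 ≡ 1 and 457 ≡ 1 (mod 4), so (5/457) = +(457/5).
Reduce top mod 5: now compute (2/5).
Pull out 2: since 5 ≡ 5 (mod 8), (2/5) = -1.
Reached (1/5) = 1. Collecting the sign flips along the way, the symbol is -1.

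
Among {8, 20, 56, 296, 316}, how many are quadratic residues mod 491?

3

(8/491) = -1 → non-residue.
(20/491) = +1 → QR.
(56/491) = +1 → QR.
(296/491) = -1 → non-residue.
(316/491) = +1 → QR.
Total quadratic residues among the 5: 3.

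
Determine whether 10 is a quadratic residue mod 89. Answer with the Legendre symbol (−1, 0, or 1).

1

Pull out 2: since 89 ≡ 1 (mod 8), (2/89) = +1.
Reciprocity: 5 ≡ 1 and 89 ≡ 1 (mod 4), so (5/89) = +(89/5).
Reduce top mod 5: now compute (4/5).
Pull out 2^2: since 5 ≡ 5 (mod 8), (2/5) = -1, so (2/5)^2 = +1.
Reached (1/5) = 1. Collecting the sign flips along the way, the symbol is +1.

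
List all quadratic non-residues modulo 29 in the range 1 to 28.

Square k = 1,…,14 (k and 29−k give the same square):
1²=1, 2²=4, 3²=9, 4²=16, 5²=25, 6²≡7, 7²≡20, 8²≡6, 9²≡23, 10²≡13, 11²≡5, 12²≡28, 13²≡24, 14²≡22 (mod 29).
The residues are {1, 4, 5, 6, 7, 9, 13, 16, 20, 22, 23, 24, 25, 28}; the non-residues are the remaining 14 nonzero classes.

2,3,8,10,11,12,14,15,17,18,19,21,26,27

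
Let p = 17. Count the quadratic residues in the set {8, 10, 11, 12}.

(8/17) = +1 → QR.
(10/17) = -1 → non-residue.
(11/17) = -1 → non-residue.
(12/17) = -1 → non-residue.
Total quadratic residues among the 4: 1.

1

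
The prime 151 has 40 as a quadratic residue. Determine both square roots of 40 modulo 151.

Since 151 ≡ 3 (mod 4), a square root of 40 is 40^((151+1)/4) = 40^38 mod 151.
Repeated squaring: 40^2≡90, 40^4≡97, 40^8≡47, 40^16≡95, 40^32≡116 (mod 151).
40^38 = 40^(32+4+2) ≡ 74 (mod 151).
Check: 74² = 5476 ≡ 40 (mod 151). The two roots are 74 and 77.

74, 77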